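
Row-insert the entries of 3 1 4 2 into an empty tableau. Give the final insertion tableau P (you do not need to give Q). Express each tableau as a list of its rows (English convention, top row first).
P = [[1, 2], [3, 4]]

Insert 3: appended to row 1. P = [[3]].
Insert 1: 1 bumps 3 from row 1; 3 starts row 2. P = [[1], [3]].
Insert 4: appended to row 1. P = [[1, 4], [3]].
Insert 2: 2 bumps 4 from row 1; 4 appends to row 2. P = [[1, 2], [3, 4]].

So P = [[1, 2], [3, 4]].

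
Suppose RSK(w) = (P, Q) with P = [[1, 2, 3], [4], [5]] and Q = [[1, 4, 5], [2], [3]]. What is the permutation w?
Reverse the RSK construction: for i from n down to 1, find the cell of Q containing i, remove the entry at that cell from P, and reverse-bump it up through P; the value ejected from row 1 is w(i).

Step i=5: Q has 5 at row 1, column 3; remove that cell from P, ejecting 3. So w(5) = 3. P is now [[1, 2], [4], [5]].
Step i=4: Q has 4 at row 1, column 2; remove that cell from P, ejecting 2. So w(4) = 2. P is now [[1], [4], [5]].
Step i=3: Q has 3 at row 3, column 1; remove 5 from row 3 of P and reverse-bump: 5 enters row 2 and ejects 4; 4 enters row 1 and ejects 1. So w(3) = 1. P is now [[4], [5]].
Step i=2: Q has 2 at row 2, column 1; remove 5 from row 2 of P and reverse-bump: 5 enters row 1 and ejects 4. So w(2) = 4. P is now [[5]].
Step i=1: Q has 1 at row 1, column 1; remove that cell from P, ejecting 5. So w(1) = 5. P is now [].

So w = 5 4 1 2 3.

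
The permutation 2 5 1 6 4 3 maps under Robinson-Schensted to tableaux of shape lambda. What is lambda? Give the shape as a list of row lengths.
Row-insert each entry into an empty tableau.

After inserting 2: P = [[2]].
After inserting 5: P = [[2, 5]].
After inserting 1: P = [[1, 5], [2]].
After inserting 6: P = [[1, 5, 6], [2]].
After inserting 4: P = [[1, 4, 6], [2, 5]].
After inserting 3: P = [[1, 3, 6], [2, 4], [5]].

The final insertion tableau P = [[1, 3, 6], [2, 4], [5]] has shape [3, 2, 1].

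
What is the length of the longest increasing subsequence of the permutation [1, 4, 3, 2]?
2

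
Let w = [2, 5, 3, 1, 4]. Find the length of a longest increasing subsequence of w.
3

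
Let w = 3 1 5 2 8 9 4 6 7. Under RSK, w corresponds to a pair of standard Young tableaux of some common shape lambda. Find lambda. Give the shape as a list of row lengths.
[5, 4]

Row-insert each entry into an empty tableau.

After inserting 3: P = [[3]].
After inserting 1: P = [[1], [3]].
After inserting 5: P = [[1, 5], [3]].
After inserting 2: P = [[1, 2], [3, 5]].
After inserting 8: P = [[1, 2, 8], [3, 5]].
After inserting 9: P = [[1, 2, 8, 9], [3, 5]].
After inserting 4: P = [[1, 2, 4, 9], [3, 5, 8]].
After inserting 6: P = [[1, 2, 4, 6], [3, 5, 8, 9]].
After inserting 7: P = [[1, 2, 4, 6, 7], [3, 5, 8, 9]].

The final insertion tableau P = [[1, 2, 4, 6, 7], [3, 5, 8, 9]] has shape [5, 4].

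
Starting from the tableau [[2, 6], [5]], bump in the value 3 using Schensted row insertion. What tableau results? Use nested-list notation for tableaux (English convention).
[[2, 3], [5, 6]]

In row 1, 3 replaces 6 (the leftmost entry greater than 3); 6 is bumped to row 2. 6 is appended to row 2. The new tableau is [[2, 3], [5, 6]].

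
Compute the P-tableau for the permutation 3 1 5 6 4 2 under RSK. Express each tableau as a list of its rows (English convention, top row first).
Insert 3: appended to row 1. P = [[3]].
Insert 1: 1 bumps 3 from row 1; 3 starts row 2. P = [[1], [3]].
Insert 5: appended to row 1. P = [[1, 5], [3]].
Insert 6: appended to row 1. P = [[1, 5, 6], [3]].
Insert 4: 4 bumps 5 from row 1; 5 appends to row 2. P = [[1, 4, 6], [3, 5]].
Insert 2: 2 bumps 4 from row 1; 4 bumps 5 from row 2; 5 starts row 3. P = [[1, 2, 6], [3, 4], [5]].

So P = [[1, 2, 6], [3, 4], [5]].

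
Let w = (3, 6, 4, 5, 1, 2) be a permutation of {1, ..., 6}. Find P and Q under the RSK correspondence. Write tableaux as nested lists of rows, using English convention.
Insert each entry of the permutation into P by Schensted row insertion, recording in Q the position of each new cell.

Insert 3: appended to row 1. P = [[3]].
Insert 6: appended to row 1. P = [[3, 6]].
Insert 4: 4 bumps 6 from row 1; 6 starts row 2. P = [[3, 4], [6]].
Insert 5: appended to row 1. P = [[3, 4, 5], [6]].
Insert 1: 1 bumps 3 from row 1; 3 bumps 6 from row 2; 6 starts row 3. P = [[1, 4, 5], [3], [6]].
Insert 2: 2 bumps 4 from row 1; 4 appends to row 2. P = [[1, 2, 5], [3, 4], [6]].

So P = [[1, 2, 5], [3, 4], [6]], Q = [[1, 2, 4], [3, 6], [5]].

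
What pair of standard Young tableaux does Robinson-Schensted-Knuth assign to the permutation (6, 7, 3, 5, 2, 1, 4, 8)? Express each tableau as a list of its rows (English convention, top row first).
Insert each entry of the permutation into P by Schensted row insertion, recording in Q the position of each new cell.

Insert 6: appended to row 1. P = [[6]].
Insert 7: appended to row 1. P = [[6, 7]].
Insert 3: 3 bumps 6 from row 1; 6 starts row 2. P = [[3, 7], [6]].
Insert 5: 5 bumps 7 from row 1; 7 appends to row 2. P = [[3, 5], [6, 7]].
Insert 2: 2 bumps 3 from row 1; 3 bumps 6 from row 2; 6 starts row 3. P = [[2, 5], [3, 7], [6]].
Insert 1: 1 bumps 2 from row 1; 2 bumps 3 from row 2; 3 bumps 6 from row 3; 6 starts row 4. P = [[1, 5], [2, 7], [3], [6]].
Insert 4: 4 bumps 5 from row 1; 5 bumps 7 from row 2; 7 appends to row 3. P = [[1, 4], [2, 5], [3, 7], [6]].
Insert 8: appended to row 1. P = [[1, 4, 8], [2, 5], [3, 7], [6]].

So P = [[1, 4, 8], [2, 5], [3, 7], [6]], Q = [[1, 2, 8], [3, 4], [5, 7], [6]].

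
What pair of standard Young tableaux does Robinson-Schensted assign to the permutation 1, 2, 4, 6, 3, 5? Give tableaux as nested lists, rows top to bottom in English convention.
Insert each entry of the permutation into P by Schensted row insertion, recording in Q the position of each new cell.

After inserting 1: P = [[1]].
After inserting 2: P = [[1, 2]].
After inserting 4: P = [[1, 2, 4]].
After inserting 6: P = [[1, 2, 4, 6]].
After inserting 3: P = [[1, 2, 3, 6], [4]].
After inserting 5: P = [[1, 2, 3, 5], [4, 6]].

So P = [[1, 2, 3, 5], [4, 6]], Q = [[1, 2, 3, 4], [5, 6]].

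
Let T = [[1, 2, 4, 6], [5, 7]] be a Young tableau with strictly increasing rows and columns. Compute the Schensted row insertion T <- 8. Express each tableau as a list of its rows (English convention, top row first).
8 is larger than every entry of row 1, so it is appended to row 1. The new tableau is [[1, 2, 4, 6, 8], [5, 7]].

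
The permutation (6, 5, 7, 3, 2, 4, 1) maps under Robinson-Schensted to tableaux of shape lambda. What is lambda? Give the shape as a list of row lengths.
[2, 2, 1, 1, 1]

Row-insert each entry into an empty tableau.

After inserting 6: P = [[6]].
After inserting 5: P = [[5], [6]].
After inserting 7: P = [[5, 7], [6]].
After inserting 3: P = [[3, 7], [5], [6]].
After inserting 2: P = [[2, 7], [3], [5], [6]].
After inserting 4: P = [[2, 4], [3, 7], [5], [6]].
After inserting 1: P = [[1, 4], [2, 7], [3], [5], [6]].

The final insertion tableau P = [[1, 4], [2, 7], [3], [5], [6]] has shape [2, 2, 1, 1, 1].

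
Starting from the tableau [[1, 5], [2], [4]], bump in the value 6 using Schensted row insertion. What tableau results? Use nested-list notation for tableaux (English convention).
[[1, 5, 6], [2], [4]]

6 is larger than every entry of row 1, so it is appended to row 1. The new tableau is [[1, 5, 6], [2], [4]].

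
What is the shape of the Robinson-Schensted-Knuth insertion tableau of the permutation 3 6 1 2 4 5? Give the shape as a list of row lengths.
RSK row insertion gives P = [[1, 2, 4, 5], [3, 6]], which has shape [4, 2].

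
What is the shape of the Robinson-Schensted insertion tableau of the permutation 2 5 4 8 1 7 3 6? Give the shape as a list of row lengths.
[3, 3, 2]

RSK row insertion gives P = [[1, 3, 6], [2, 4, 7], [5, 8]], which has shape [3, 3, 2].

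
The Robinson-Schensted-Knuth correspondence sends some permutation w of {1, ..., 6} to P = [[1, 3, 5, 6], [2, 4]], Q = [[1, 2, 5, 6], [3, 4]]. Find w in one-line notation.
Reverse the RSK construction: for i from n down to 1, find the cell of Q containing i, remove the entry at that cell from P, and reverse-bump it up through P; the value ejected from row 1 is w(i).

Step i=6: Q has 6 at row 1, column 4; remove that cell from P, ejecting 6. So w(6) = 6. P is now [[1, 3, 5], [2, 4]].
Step i=5: Q has 5 at row 1, column 3; remove that cell from P, ejecting 5. So w(5) = 5. P is now [[1, 3], [2, 4]].
Step i=4: Q has 4 at row 2, column 2; remove 4 from row 2 of P and reverse-bump: 4 enters row 1 and ejects 3. So w(4) = 3. P is now [[1, 4], [2]].
Step i=3: Q has 3 at row 2, column 1; remove 2 from row 2 of P and reverse-bump: 2 enters row 1 and ejects 1. So w(3) = 1. P is now [[2, 4]].
Step i=2: Q has 2 at row 1, column 2; remove that cell from P, ejecting 4. So w(2) = 4. P is now [[2]].
Step i=1: Q has 1 at row 1, column 1; remove that cell from P, ejecting 2. So w(1) = 2. P is now [].

So w = 2 4 1 3 5 6.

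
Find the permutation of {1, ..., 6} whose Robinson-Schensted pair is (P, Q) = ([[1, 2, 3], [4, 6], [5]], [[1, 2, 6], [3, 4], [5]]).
Reverse the RSK construction: for i from n down to 1, find the cell of Q containing i, remove the entry at that cell from P, and reverse-bump it up through P; the value ejected from row 1 is w(i).

Step i=6: Q has 6 at row 1, column 3; remove that cell from P, ejecting 3. So w(6) = 3. P is now [[1, 2], [4, 6], [5]].
Step i=5: Q has 5 at row 3, column 1; remove 5 from row 3 of P and reverse-bump: 5 enters row 2 and ejects 4; 4 enters row 1 and ejects 2. So w(5) = 2. P is now [[1, 4], [5, 6]].
Step i=4: Q has 4 at row 2, column 2; remove 6 from row 2 of P and reverse-bump: 6 enters row 1 and ejects 4. So w(4) = 4. P is now [[1, 6], [5]].
Step i=3: Q has 3 at row 2, column 1; remove 5 from row 2 of P and reverse-bump: 5 enters row 1 and ejects 1. So w(3) = 1. P is now [[5, 6]].
Step i=2: Q has 2 at row 1, column 2; remove that cell from P, ejecting 6. So w(2) = 6. P is now [[5]].
Step i=1: Q has 1 at row 1, column 1; remove that cell from P, ejecting 5. So w(1) = 5. P is now [].

So w = 5 6 1 4 2 3.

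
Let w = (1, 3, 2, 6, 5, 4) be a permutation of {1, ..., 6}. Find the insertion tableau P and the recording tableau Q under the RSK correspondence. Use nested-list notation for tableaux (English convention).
Insert each entry of the permutation into P by Schensted row insertion, recording in Q the position of each new cell.

After inserting 1: P = [[1]].
After inserting 3: P = [[1, 3]].
After inserting 2: P = [[1, 2], [3]].
After inserting 6: P = [[1, 2, 6], [3]].
After inserting 5: P = [[1, 2, 5], [3, 6]].
After inserting 4: P = [[1, 2, 4], [3, 5], [6]].

So P = [[1, 2, 4], [3, 5], [6]], Q = [[1, 2, 4], [3, 5], [6]].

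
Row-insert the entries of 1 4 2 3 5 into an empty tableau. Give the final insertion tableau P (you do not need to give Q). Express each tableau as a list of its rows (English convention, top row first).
Insert 1: appended to row 1. P = [[1]].
Insert 4: appended to row 1. P = [[1, 4]].
Insert 2: 2 bumps 4 from row 1; 4 starts row 2. P = [[1, 2], [4]].
Insert 3: appended to row 1. P = [[1, 2, 3], [4]].
Insert 5: appended to row 1. P = [[1, 2, 3, 5], [4]].

So P = [[1, 2, 3, 5], [4]].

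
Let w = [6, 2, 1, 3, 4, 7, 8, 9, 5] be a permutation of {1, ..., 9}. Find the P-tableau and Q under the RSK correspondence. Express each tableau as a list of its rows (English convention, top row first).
P = [[1, 3, 4, 5, 8, 9], [2, 7], [6]], Q = [[1, 4, 5, 6, 7, 8], [2, 9], [3]]

Insert each entry of the permutation into P by Schensted row insertion, recording in Q the position of each new cell.

Insert 6: appended to row 1. P = [[6]].
Insert 2: 2 bumps 6 from row 1; 6 starts row 2. P = [[2], [6]].
Insert 1: 1 bumps 2 from row 1; 2 bumps 6 from row 2; 6 starts row 3. P = [[1], [2], [6]].
Insert 3: appended to row 1. P = [[1, 3], [2], [6]].
Insert 4: appended to row 1. P = [[1, 3, 4], [2], [6]].
Insert 7: appended to row 1. P = [[1, 3, 4, 7], [2], [6]].
Insert 8: appended to row 1. P = [[1, 3, 4, 7, 8], [2], [6]].
Insert 9: appended to row 1. P = [[1, 3, 4, 7, 8, 9], [2], [6]].
Insert 5: 5 bumps 7 from row 1; 7 appends to row 2. P = [[1, 3, 4, 5, 8, 9], [2, 7], [6]].

So P = [[1, 3, 4, 5, 8, 9], [2, 7], [6]], Q = [[1, 4, 5, 6, 7, 8], [2, 9], [3]].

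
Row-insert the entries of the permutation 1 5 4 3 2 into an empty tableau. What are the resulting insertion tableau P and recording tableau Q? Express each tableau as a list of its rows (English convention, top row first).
P = [[1, 2], [3], [4], [5]], Q = [[1, 2], [3], [4], [5]]

Insert each entry of the permutation into P by Schensted row insertion, recording in Q the position of each new cell.

Insert 1: appended to row 1. P = [[1]].
Insert 5: appended to row 1. P = [[1, 5]].
Insert 4: 4 bumps 5 from row 1; 5 starts row 2. P = [[1, 4], [5]].
Insert 3: 3 bumps 4 from row 1; 4 bumps 5 from row 2; 5 starts row 3. P = [[1, 3], [4], [5]].
Insert 2: 2 bumps 3 from row 1; 3 bumps 4 from row 2; 4 bumps 5 from row 3; 5 starts row 4. P = [[1, 2], [3], [4], [5]].

So P = [[1, 2], [3], [4], [5]], Q = [[1, 2], [3], [4], [5]].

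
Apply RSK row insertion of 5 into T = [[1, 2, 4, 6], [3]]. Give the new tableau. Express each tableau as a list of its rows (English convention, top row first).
In row 1, 5 replaces 6 (the leftmost entry greater than 5); 6 is bumped to row 2. 6 is appended to row 2. The new tableau is [[1, 2, 4, 5], [3, 6]].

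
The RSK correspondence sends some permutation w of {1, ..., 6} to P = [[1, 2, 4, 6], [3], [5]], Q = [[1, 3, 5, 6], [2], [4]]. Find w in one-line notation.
Reverse the RSK construction: for i from n down to 1, find the cell of Q containing i, remove the entry at that cell from P, and reverse-bump it up through P; the value ejected from row 1 is w(i).

Step i=6: Q has 6 at row 1, column 4; remove that cell from P, ejecting 6. So w(6) = 6. P is now [[1, 2, 4], [3], [5]].
Step i=5: Q has 5 at row 1, column 3; remove that cell from P, ejecting 4. So w(5) = 4. P is now [[1, 2], [3], [5]].
Step i=4: Q has 4 at row 3, column 1; remove 5 from row 3 of P and reverse-bump: 5 enters row 2 and ejects 3; 3 enters row 1 and ejects 2. So w(4) = 2. P is now [[1, 3], [5]].
Step i=3: Q has 3 at row 1, column 2; remove that cell from P, ejecting 3. So w(3) = 3. P is now [[1], [5]].
Step i=2: Q has 2 at row 2, column 1; remove 5 from row 2 of P and reverse-bump: 5 enters row 1 and ejects 1. So w(2) = 1. P is now [[5]].
Step i=1: Q has 1 at row 1, column 1; remove that cell from P, ejecting 5. So w(1) = 5. P is now [].

So w = 5 1 3 2 4 6.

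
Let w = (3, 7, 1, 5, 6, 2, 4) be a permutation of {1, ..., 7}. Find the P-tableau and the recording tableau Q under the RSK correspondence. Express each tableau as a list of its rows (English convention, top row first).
P = [[1, 2, 4], [3, 5, 6], [7]], Q = [[1, 2, 5], [3, 4, 7], [6]]

Insert each entry of the permutation into P by Schensted row insertion, recording in Q the position of each new cell.

After inserting 3: P = [[3]].
After inserting 7: P = [[3, 7]].
After inserting 1: P = [[1, 7], [3]].
After inserting 5: P = [[1, 5], [3, 7]].
After inserting 6: P = [[1, 5, 6], [3, 7]].
After inserting 2: P = [[1, 2, 6], [3, 5], [7]].
After inserting 4: P = [[1, 2, 4], [3, 5, 6], [7]].

So P = [[1, 2, 4], [3, 5, 6], [7]], Q = [[1, 2, 5], [3, 4, 7], [6]].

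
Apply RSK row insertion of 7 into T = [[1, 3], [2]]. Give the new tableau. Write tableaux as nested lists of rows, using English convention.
[[1, 3, 7], [2]]

7 is larger than every entry of row 1, so it is appended to row 1. The new tableau is [[1, 3, 7], [2]].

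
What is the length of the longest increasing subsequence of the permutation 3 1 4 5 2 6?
4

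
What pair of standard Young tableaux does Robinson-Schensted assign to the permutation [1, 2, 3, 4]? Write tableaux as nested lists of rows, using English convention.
P = [[1, 2, 3, 4]], Q = [[1, 2, 3, 4]]

Insert each entry of the permutation into P by Schensted row insertion, recording in Q the position of each new cell.

Insert 1: appended to row 1. P = [[1]], Q = [[1]].
Insert 2: appended to row 1. P = [[1, 2]], Q = [[1, 2]].
Insert 3: appended to row 1. P = [[1, 2, 3]], Q = [[1, 2, 3]].
Insert 4: appended to row 1. P = [[1, 2, 3, 4]], Q = [[1, 2, 3, 4]].

So P = [[1, 2, 3, 4]], Q = [[1, 2, 3, 4]].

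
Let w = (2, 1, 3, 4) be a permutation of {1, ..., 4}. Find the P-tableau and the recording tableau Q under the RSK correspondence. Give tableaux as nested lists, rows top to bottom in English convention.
P = [[1, 3, 4], [2]], Q = [[1, 3, 4], [2]]

Insert each entry of the permutation into P by Schensted row insertion, recording in Q the position of each new cell.

Insert 2: appended to row 1. P = [[2]].
Insert 1: 1 bumps 2 from row 1; 2 starts row 2. P = [[1], [2]].
Insert 3: appended to row 1. P = [[1, 3], [2]].
Insert 4: appended to row 1. P = [[1, 3, 4], [2]].

So P = [[1, 3, 4], [2]], Q = [[1, 3, 4], [2]].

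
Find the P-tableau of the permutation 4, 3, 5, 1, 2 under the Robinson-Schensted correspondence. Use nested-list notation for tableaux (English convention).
P = [[1, 2], [3, 5], [4]]

Insert 4: appended to row 1. P = [[4]].
Insert 3: 3 bumps 4 from row 1; 4 starts row 2. P = [[3], [4]].
Insert 5: appended to row 1. P = [[3, 5], [4]].
Insert 1: 1 bumps 3 from row 1; 3 bumps 4 from row 2; 4 starts row 3. P = [[1, 5], [3], [4]].
Insert 2: 2 bumps 5 from row 1; 5 appends to row 2. P = [[1, 2], [3, 5], [4]].

So P = [[1, 2], [3, 5], [4]].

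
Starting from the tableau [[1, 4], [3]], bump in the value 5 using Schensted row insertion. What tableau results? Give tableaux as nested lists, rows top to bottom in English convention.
[[1, 4, 5], [3]]

5 is larger than every entry of row 1, so it is appended to row 1. The new tableau is [[1, 4, 5], [3]].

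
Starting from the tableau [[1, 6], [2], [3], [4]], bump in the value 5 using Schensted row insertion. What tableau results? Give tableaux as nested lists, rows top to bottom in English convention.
[[1, 5], [2, 6], [3], [4]]

In row 1, 5 replaces 6 (the leftmost entry greater than 5); 6 is bumped to row 2. 6 is appended to row 2. The new tableau is [[1, 5], [2, 6], [3], [4]].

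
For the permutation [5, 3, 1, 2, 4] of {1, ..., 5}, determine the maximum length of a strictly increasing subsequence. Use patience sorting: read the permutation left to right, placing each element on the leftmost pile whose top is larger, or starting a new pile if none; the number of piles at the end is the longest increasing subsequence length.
3

5: new pile. tops = [5]
3: onto pile 1 (replacing 5). tops = [3]
1: onto pile 1 (replacing 3). tops = [1]
2: new pile. tops = [1, 2]
4: new pile. tops = [1, 2, 4]

3 piles, so the longest increasing subsequence has length 3.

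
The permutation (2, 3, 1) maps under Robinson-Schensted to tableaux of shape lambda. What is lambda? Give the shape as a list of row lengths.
[2, 1]

Row-insert each entry into an empty tableau.

After inserting 2: P = [[2]].
After inserting 3: P = [[2, 3]].
After inserting 1: P = [[1, 3], [2]].

The final insertion tableau P = [[1, 3], [2]] has shape [2, 1].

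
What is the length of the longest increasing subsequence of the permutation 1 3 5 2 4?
3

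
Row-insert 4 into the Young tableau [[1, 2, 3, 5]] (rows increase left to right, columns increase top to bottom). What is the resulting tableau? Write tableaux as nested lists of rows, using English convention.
In row 1, 4 replaces 5 (the leftmost entry greater than 4); 5 is bumped to row 2. 5 starts a new row 2. The new tableau is [[1, 2, 3, 4], [5]].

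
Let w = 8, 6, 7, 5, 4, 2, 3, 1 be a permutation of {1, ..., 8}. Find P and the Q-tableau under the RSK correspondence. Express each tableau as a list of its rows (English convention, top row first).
P = [[1, 3], [2, 7], [4], [5], [6], [8]], Q = [[1, 3], [2, 7], [4], [5], [6], [8]]

Insert each entry of the permutation into P by Schensted row insertion, recording in Q the position of each new cell.

Insert 8: appended to row 1. P = [[8]].
Insert 6: 6 bumps 8 from row 1; 8 starts row 2. P = [[6], [8]].
Insert 7: appended to row 1. P = [[6, 7], [8]].
Insert 5: 5 bumps 6 from row 1; 6 bumps 8 from row 2; 8 starts row 3. P = [[5, 7], [6], [8]].
Insert 4: 4 bumps 5 from row 1; 5 bumps 6 from row 2; 6 bumps 8 from row 3; 8 starts row 4. P = [[4, 7], [5], [6], [8]].
Insert 2: 2 bumps 4 from row 1; 4 bumps 5 from row 2; 5 bumps 6 from row 3; 6 bumps 8 from row 4; 8 starts row 5. P = [[2, 7], [4], [5], [6], [8]].
Insert 3: 3 bumps 7 from row 1; 7 appends to row 2. P = [[2, 3], [4, 7], [5], [6], [8]].
Insert 1: 1 bumps 2 from row 1; 2 bumps 4 from row 2; 4 bumps 5 from row 3; 5 bumps 6 from row 4; 6 bumps 8 from row 5; 8 starts row 6. P = [[1, 3], [2, 7], [4], [5], [6], [8]].

So P = [[1, 3], [2, 7], [4], [5], [6], [8]], Q = [[1, 3], [2, 7], [4], [5], [6], [8]].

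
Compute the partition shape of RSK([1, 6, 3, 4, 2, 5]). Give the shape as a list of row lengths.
Row-insert each entry into an empty tableau.

After inserting 1: P = [[1]].
After inserting 6: P = [[1, 6]].
After inserting 3: P = [[1, 3], [6]].
After inserting 4: P = [[1, 3, 4], [6]].
After inserting 2: P = [[1, 2, 4], [3], [6]].
After inserting 5: P = [[1, 2, 4, 5], [3], [6]].

The final insertion tableau P = [[1, 2, 4, 5], [3], [6]] has shape [4, 1, 1].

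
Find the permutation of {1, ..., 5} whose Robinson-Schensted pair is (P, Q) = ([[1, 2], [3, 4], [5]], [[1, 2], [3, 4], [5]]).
3 5 1 4 2

Reverse RSK: for i = n, n-1, ..., 1, locate i in Q, remove the corresponding corner cell from P, and reverse-bump its entry up through P; the value ejected from row 1 is w(i).

So w = 3 5 1 4 2.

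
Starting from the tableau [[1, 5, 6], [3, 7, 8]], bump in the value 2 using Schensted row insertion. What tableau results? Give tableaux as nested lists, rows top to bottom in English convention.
[[1, 2, 6], [3, 5, 8], [7]]

In row 1, 2 replaces 5 (the leftmost entry greater than 2); 5 is bumped to row 2. In row 2, 5 replaces 7 (the leftmost entry greater than 5); 7 is bumped to row 3. 7 starts a new row 3. The new tableau is [[1, 2, 6], [3, 5, 8], [7]].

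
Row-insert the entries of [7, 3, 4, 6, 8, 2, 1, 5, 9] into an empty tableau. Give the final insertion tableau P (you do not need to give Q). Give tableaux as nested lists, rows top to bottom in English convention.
P = [[1, 4, 5, 8, 9], [2, 6], [3], [7]]

Insert 7: appended to row 1. P = [[7]].
Insert 3: 3 bumps 7 from row 1; 7 starts row 2. P = [[3], [7]].
Insert 4: appended to row 1. P = [[3, 4], [7]].
Insert 6: appended to row 1. P = [[3, 4, 6], [7]].
Insert 8: appended to row 1. P = [[3, 4, 6, 8], [7]].
Insert 2: 2 bumps 3 from row 1; 3 bumps 7 from row 2; 7 starts row 3. P = [[2, 4, 6, 8], [3], [7]].
Insert 1: 1 bumps 2 from row 1; 2 bumps 3 from row 2; 3 bumps 7 from row 3; 7 starts row 4. P = [[1, 4, 6, 8], [2], [3], [7]].
Insert 5: 5 bumps 6 from row 1; 6 appends to row 2. P = [[1, 4, 5, 8], [2, 6], [3], [7]].
Insert 9: appended to row 1. P = [[1, 4, 5, 8, 9], [2, 6], [3], [7]].

So P = [[1, 4, 5, 8, 9], [2, 6], [3], [7]].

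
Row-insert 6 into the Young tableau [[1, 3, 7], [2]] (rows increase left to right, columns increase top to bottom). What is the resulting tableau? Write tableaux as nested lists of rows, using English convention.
In row 1, 6 replaces 7 (the leftmost entry greater than 6); 7 is bumped to row 2. 7 is appended to row 2. The new tableau is [[1, 3, 6], [2, 7]].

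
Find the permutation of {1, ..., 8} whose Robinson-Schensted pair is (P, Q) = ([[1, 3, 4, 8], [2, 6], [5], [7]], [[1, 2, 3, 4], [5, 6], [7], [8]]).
2 5 7 8 3 6 4 1

Reverse the RSK construction: for i from n down to 1, find the cell of Q containing i, remove the entry at that cell from P, and reverse-bump it up through P; the value ejected from row 1 is w(i).

Step i=8: Q has 8 at row 4, column 1; remove 7 from row 4 of P and reverse-bump: 7 enters row 3 and ejects 5; 5 enters row 2 and ejects 2; 2 enters row 1 and ejects 1. So w(8) = 1. P is now [[2, 3, 4, 8], [5, 6], [7]].
Step i=7: Q has 7 at row 3, column 1; remove 7 from row 3 of P and reverse-bump: 7 enters row 2 and ejects 6; 6 enters row 1 and ejects 4. So w(7) = 4. P is now [[2, 3, 6, 8], [5, 7]].
Step i=6: Q has 6 at row 2, column 2; remove 7 from row 2 of P and reverse-bump: 7 enters row 1 and ejects 6. So w(6) = 6. P is now [[2, 3, 7, 8], [5]].
Step i=5: Q has 5 at row 2, column 1; remove 5 from row 2 of P and reverse-bump: 5 enters row 1 and ejects 3. So w(5) = 3. P is now [[2, 5, 7, 8]].
Step i=4: Q has 4 at row 1, column 4; remove that cell from P, ejecting 8. So w(4) = 8. P is now [[2, 5, 7]].
Step i=3: Q has 3 at row 1, column 3; remove that cell from P, ejecting 7. So w(3) = 7. P is now [[2, 5]].
Step i=2: Q has 2 at row 1, column 2; remove that cell from P, ejecting 5. So w(2) = 5. P is now [[2]].
Step i=1: Q has 1 at row 1, column 1; remove that cell from P, ejecting 2. So w(1) = 2. P is now [].

So w = 2 5 7 8 3 6 4 1.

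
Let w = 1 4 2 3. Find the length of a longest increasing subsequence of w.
3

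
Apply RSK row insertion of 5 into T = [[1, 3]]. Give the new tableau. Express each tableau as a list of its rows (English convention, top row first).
5 is larger than every entry of row 1, so it is appended to row 1. The new tableau is [[1, 3, 5]].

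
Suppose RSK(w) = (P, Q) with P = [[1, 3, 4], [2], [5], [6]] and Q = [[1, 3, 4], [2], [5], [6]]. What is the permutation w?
6 2 3 5 4 1

Reverse the RSK construction: for i from n down to 1, find the cell of Q containing i, remove the entry at that cell from P, and reverse-bump it up through P; the value ejected from row 1 is w(i).

Step i=6: Q has 6 at row 4, column 1; remove 6 from row 4 of P and reverse-bump: 6 enters row 3 and ejects 5; 5 enters row 2 and ejects 2; 2 enters row 1 and ejects 1. So w(6) = 1. P is now [[2, 3, 4], [5], [6]].
Step i=5: Q has 5 at row 3, column 1; remove 6 from row 3 of P and reverse-bump: 6 enters row 2 and ejects 5; 5 enters row 1 and ejects 4. So w(5) = 4. P is now [[2, 3, 5], [6]].
Step i=4: Q has 4 at row 1, column 3; remove that cell from P, ejecting 5. So w(4) = 5. P is now [[2, 3], [6]].
Step i=3: Q has 3 at row 1, column 2; remove that cell from P, ejecting 3. So w(3) = 3. P is now [[2], [6]].
Step i=2: Q has 2 at row 2, column 1; remove 6 from row 2 of P and reverse-bump: 6 enters row 1 and ejects 2. So w(2) = 2. P is now [[6]].
Step i=1: Q has 1 at row 1, column 1; remove that cell from P, ejecting 6. So w(1) = 6. P is now [].

So w = 6 2 3 5 4 1.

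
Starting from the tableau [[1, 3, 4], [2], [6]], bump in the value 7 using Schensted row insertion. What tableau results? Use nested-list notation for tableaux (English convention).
7 is larger than every entry of row 1, so it is appended to row 1. The new tableau is [[1, 3, 4, 7], [2], [6]].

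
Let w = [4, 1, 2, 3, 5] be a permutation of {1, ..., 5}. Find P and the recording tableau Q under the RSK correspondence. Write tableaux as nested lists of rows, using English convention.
P = [[1, 2, 3, 5], [4]], Q = [[1, 3, 4, 5], [2]]

Insert each entry of the permutation into P by Schensted row insertion, recording in Q the position of each new cell.

Insert 4: appended to row 1. P = [[4]].
Insert 1: 1 bumps 4 from row 1; 4 starts row 2. P = [[1], [4]].
Insert 2: appended to row 1. P = [[1, 2], [4]].
Insert 3: appended to row 1. P = [[1, 2, 3], [4]].
Insert 5: appended to row 1. P = [[1, 2, 3, 5], [4]].

So P = [[1, 2, 3, 5], [4]], Q = [[1, 3, 4, 5], [2]].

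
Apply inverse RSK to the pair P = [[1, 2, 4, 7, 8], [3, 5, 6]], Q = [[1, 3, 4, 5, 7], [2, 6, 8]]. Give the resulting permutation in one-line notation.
Reverse the RSK construction: for i from n down to 1, find the cell of Q containing i, remove the entry at that cell from P, and reverse-bump it up through P; the value ejected from row 1 is w(i).

Step i=8: Q has 8 at row 2, column 3; remove 6 from row 2 of P and reverse-bump: 6 enters row 1 and ejects 4. So w(8) = 4. P is now [[1, 2, 6, 7, 8], [3, 5]].
Step i=7: Q has 7 at row 1, column 5; remove that cell from P, ejecting 8. So w(7) = 8. P is now [[1, 2, 6, 7], [3, 5]].
Step i=6: Q has 6 at row 2, column 2; remove 5 from row 2 of P and reverse-bump: 5 enters row 1 and ejects 2. So w(6) = 2. P is now [[1, 5, 6, 7], [3]].
Step i=5: Q has 5 at row 1, column 4; remove that cell from P, ejecting 7. So w(5) = 7. P is now [[1, 5, 6], [3]].
Step i=4: Q has 4 at row 1, column 3; remove that cell from P, ejecting 6. So w(4) = 6. P is now [[1, 5], [3]].
Step i=3: Q has 3 at row 1, column 2; remove that cell from P, ejecting 5. So w(3) = 5. P is now [[1], [3]].
Step i=2: Q has 2 at row 2, column 1; remove 3 from row 2 of P and reverse-bump: 3 enters row 1 and ejects 1. So w(2) = 1. P is now [[3]].
Step i=1: Q has 1 at row 1, column 1; remove that cell from P, ejecting 3. So w(1) = 3. P is now [].

So w = 3 1 5 6 7 2 8 4.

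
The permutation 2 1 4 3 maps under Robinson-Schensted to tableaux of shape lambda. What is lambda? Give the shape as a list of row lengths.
[2, 2]

Row-insert each entry into an empty tableau.

After inserting 2: P = [[2]].
After inserting 1: P = [[1], [2]].
After inserting 4: P = [[1, 4], [2]].
After inserting 3: P = [[1, 3], [2, 4]].

The final insertion tableau P = [[1, 3], [2, 4]] has shape [2, 2].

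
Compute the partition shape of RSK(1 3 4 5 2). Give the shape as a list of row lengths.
[4, 1]

RSK row insertion gives P = [[1, 2, 4, 5], [3]], which has shape [4, 1].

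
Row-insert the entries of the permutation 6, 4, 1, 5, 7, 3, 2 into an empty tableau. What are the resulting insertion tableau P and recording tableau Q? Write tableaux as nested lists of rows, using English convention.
Insert each entry of the permutation into P by Schensted row insertion, recording in Q the position of each new cell.

Insert 6: appended to row 1. P = [[6]], Q = [[1]].
Insert 4: 4 bumps 6 from row 1; 6 starts row 2. P = [[4], [6]], Q = [[1], [2]].
Insert 1: 1 bumps 4 from row 1; 4 bumps 6 from row 2; 6 starts row 3. P = [[1], [4], [6]], Q = [[1], [2], [3]].
Insert 5: appended to row 1. P = [[1, 5], [4], [6]], Q = [[1, 4], [2], [3]].
Insert 7: appended to row 1. P = [[1, 5, 7], [4], [6]], Q = [[1, 4, 5], [2], [3]].
Insert 3: 3 bumps 5 from row 1; 5 appends to row 2. P = [[1, 3, 7], [4, 5], [6]], Q = [[1, 4, 5], [2, 6], [3]].
Insert 2: 2 bumps 3 from row 1; 3 bumps 4 from row 2; 4 bumps 6 from row 3; 6 starts row 4. P = [[1, 2, 7], [3, 5], [4], [6]], Q = [[1, 4, 5], [2, 6], [3], [7]].

So P = [[1, 2, 7], [3, 5], [4], [6]], Q = [[1, 4, 5], [2, 6], [3], [7]].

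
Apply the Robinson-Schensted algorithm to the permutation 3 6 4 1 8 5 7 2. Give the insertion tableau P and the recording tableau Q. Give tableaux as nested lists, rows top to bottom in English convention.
Insert each entry of the permutation into P by Schensted row insertion, recording in Q the position of each new cell.

Insert 3: appended to row 1. P = [[3]].
Insert 6: appended to row 1. P = [[3, 6]].
Insert 4: 4 bumps 6 from row 1; 6 starts row 2. P = [[3, 4], [6]].
Insert 1: 1 bumps 3 from row 1; 3 bumps 6 from row 2; 6 starts row 3. P = [[1, 4], [3], [6]].
Insert 8: appended to row 1. P = [[1, 4, 8], [3], [6]].
Insert 5: 5 bumps 8 from row 1; 8 appends to row 2. P = [[1, 4, 5], [3, 8], [6]].
Insert 7: appended to row 1. P = [[1, 4, 5, 7], [3, 8], [6]].
Insert 2: 2 bumps 4 from row 1; 4 bumps 8 from row 2; 8 appends to row 3. P = [[1, 2, 5, 7], [3, 4], [6, 8]].

So P = [[1, 2, 5, 7], [3, 4], [6, 8]], Q = [[1, 2, 5, 7], [3, 6], [4, 8]].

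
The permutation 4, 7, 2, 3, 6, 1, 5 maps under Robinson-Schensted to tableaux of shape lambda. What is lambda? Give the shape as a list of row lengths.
Row-insert each entry into an empty tableau.

After inserting 4: P = [[4]].
After inserting 7: P = [[4, 7]].
After inserting 2: P = [[2, 7], [4]].
After inserting 3: P = [[2, 3], [4, 7]].
After inserting 6: P = [[2, 3, 6], [4, 7]].
After inserting 1: P = [[1, 3, 6], [2, 7], [4]].
After inserting 5: P = [[1, 3, 5], [2, 6], [4, 7]].

The final insertion tableau P = [[1, 3, 5], [2, 6], [4, 7]] has shape [3, 2, 2].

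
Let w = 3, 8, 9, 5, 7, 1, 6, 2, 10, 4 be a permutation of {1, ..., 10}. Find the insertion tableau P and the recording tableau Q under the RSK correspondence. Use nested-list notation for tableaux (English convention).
Insert each entry of the permutation into P by Schensted row insertion, recording in Q the position of each new cell.

Insert 3: appended to row 1. P = [[3]].
Insert 8: appended to row 1. P = [[3, 8]].
Insert 9: appended to row 1. P = [[3, 8, 9]].
Insert 5: 5 bumps 8 from row 1; 8 starts row 2. P = [[3, 5, 9], [8]].
Insert 7: 7 bumps 9 from row 1; 9 appends to row 2. P = [[3, 5, 7], [8, 9]].
Insert 1: 1 bumps 3 from row 1; 3 bumps 8 from row 2; 8 starts row 3. P = [[1, 5, 7], [3, 9], [8]].
Insert 6: 6 bumps 7 from row 1; 7 bumps 9 from row 2; 9 appends to row 3. P = [[1, 5, 6], [3, 7], [8, 9]].
Insert 2: 2 bumps 5 from row 1; 5 bumps 7 from row 2; 7 bumps 8 from row 3; 8 starts row 4. P = [[1, 2, 6], [3, 5], [7, 9], [8]].
Insert 10: appended to row 1. P = [[1, 2, 6, 10], [3, 5], [7, 9], [8]].
Insert 4: 4 bumps 6 from row 1; 6 appends to row 2. P = [[1, 2, 4, 10], [3, 5, 6], [7, 9], [8]].

So P = [[1, 2, 4, 10], [3, 5, 6], [7, 9], [8]], Q = [[1, 2, 3, 9], [4, 5, 10], [6, 7], [8]].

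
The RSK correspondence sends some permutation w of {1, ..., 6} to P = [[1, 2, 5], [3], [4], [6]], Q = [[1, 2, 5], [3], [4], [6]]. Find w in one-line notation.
1 6 4 3 5 2

Reverse RSK: for i = n, n-1, ..., 1, locate i in Q, remove the corresponding corner cell from P, and reverse-bump its entry up through P; the value ejected from row 1 is w(i).

So w = 1 6 4 3 5 2.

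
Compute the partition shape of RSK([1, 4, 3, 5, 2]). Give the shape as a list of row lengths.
Row-insert each entry into an empty tableau.

After inserting 1: P = [[1]].
After inserting 4: P = [[1, 4]].
After inserting 3: P = [[1, 3], [4]].
After inserting 5: P = [[1, 3, 5], [4]].
After inserting 2: P = [[1, 2, 5], [3], [4]].

The final insertion tableau P = [[1, 2, 5], [3], [4]] has shape [3, 1, 1].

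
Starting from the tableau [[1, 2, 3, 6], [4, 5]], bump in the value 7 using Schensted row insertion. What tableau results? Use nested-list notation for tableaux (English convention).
[[1, 2, 3, 6, 7], [4, 5]]

7 is larger than every entry of row 1, so it is appended to row 1. The new tableau is [[1, 2, 3, 6, 7], [4, 5]].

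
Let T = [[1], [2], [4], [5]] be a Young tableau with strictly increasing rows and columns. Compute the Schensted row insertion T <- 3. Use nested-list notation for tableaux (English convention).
3 is larger than every entry of row 1, so it is appended to row 1. The new tableau is [[1, 3], [2], [4], [5]].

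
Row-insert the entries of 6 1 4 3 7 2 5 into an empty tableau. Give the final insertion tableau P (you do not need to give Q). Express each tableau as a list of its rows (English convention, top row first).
P = [[1, 2, 5], [3, 7], [4], [6]]

Insert 6: appended to row 1. P = [[6]].
Insert 1: 1 bumps 6 from row 1; 6 starts row 2. P = [[1], [6]].
Insert 4: appended to row 1. P = [[1, 4], [6]].
Insert 3: 3 bumps 4 from row 1; 4 bumps 6 from row 2; 6 starts row 3. P = [[1, 3], [4], [6]].
Insert 7: appended to row 1. P = [[1, 3, 7], [4], [6]].
Insert 2: 2 bumps 3 from row 1; 3 bumps 4 from row 2; 4 bumps 6 from row 3; 6 starts row 4. P = [[1, 2, 7], [3], [4], [6]].
Insert 5: 5 bumps 7 from row 1; 7 appends to row 2. P = [[1, 2, 5], [3, 7], [4], [6]].

So P = [[1, 2, 5], [3, 7], [4], [6]].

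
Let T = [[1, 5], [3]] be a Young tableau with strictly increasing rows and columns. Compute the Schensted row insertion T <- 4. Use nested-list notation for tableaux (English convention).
[[1, 4], [3, 5]]

In row 1, 4 replaces 5 (the leftmost entry greater than 4); 5 is bumped to row 2. 5 is appended to row 2. The new tableau is [[1, 4], [3, 5]].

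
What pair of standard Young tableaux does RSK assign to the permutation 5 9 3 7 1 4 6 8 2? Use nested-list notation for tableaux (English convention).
P = [[1, 2, 6, 8], [3, 4], [5, 7], [9]], Q = [[1, 2, 7, 8], [3, 4], [5, 6], [9]]

Insert each entry of the permutation into P by Schensted row insertion, recording in Q the position of each new cell.

Insert 5: appended to row 1. P = [[5]].
Insert 9: appended to row 1. P = [[5, 9]].
Insert 3: 3 bumps 5 from row 1; 5 starts row 2. P = [[3, 9], [5]].
Insert 7: 7 bumps 9 from row 1; 9 appends to row 2. P = [[3, 7], [5, 9]].
Insert 1: 1 bumps 3 from row 1; 3 bumps 5 from row 2; 5 starts row 3. P = [[1, 7], [3, 9], [5]].
Insert 4: 4 bumps 7 from row 1; 7 bumps 9 from row 2; 9 appends to row 3. P = [[1, 4], [3, 7], [5, 9]].
Insert 6: appended to row 1. P = [[1, 4, 6], [3, 7], [5, 9]].
Insert 8: appended to row 1. P = [[1, 4, 6, 8], [3, 7], [5, 9]].
Insert 2: 2 bumps 4 from row 1; 4 bumps 7 from row 2; 7 bumps 9 from row 3; 9 starts row 4. P = [[1, 2, 6, 8], [3, 4], [5, 7], [9]].

So P = [[1, 2, 6, 8], [3, 4], [5, 7], [9]], Q = [[1, 2, 7, 8], [3, 4], [5, 6], [9]].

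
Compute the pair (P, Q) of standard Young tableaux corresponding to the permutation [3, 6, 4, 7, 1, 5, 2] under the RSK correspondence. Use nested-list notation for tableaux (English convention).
Insert each entry of the permutation into P by Schensted row insertion, recording in Q the position of each new cell.

After inserting 3: P = [[3]].
After inserting 6: P = [[3, 6]].
After inserting 4: P = [[3, 4], [6]].
After inserting 7: P = [[3, 4, 7], [6]].
After inserting 1: P = [[1, 4, 7], [3], [6]].
After inserting 5: P = [[1, 4, 5], [3, 7], [6]].
After inserting 2: P = [[1, 2, 5], [3, 4], [6, 7]].

So P = [[1, 2, 5], [3, 4], [6, 7]], Q = [[1, 2, 4], [3, 6], [5, 7]].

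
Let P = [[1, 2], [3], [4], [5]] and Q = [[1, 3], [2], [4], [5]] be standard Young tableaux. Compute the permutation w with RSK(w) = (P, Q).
Reverse the RSK construction: for i from n down to 1, find the cell of Q containing i, remove the entry at that cell from P, and reverse-bump it up through P; the value ejected from row 1 is w(i).

Step i=5: Q has 5 at row 4, column 1; remove 5 from row 4 of P and reverse-bump: 5 enters row 3 and ejects 4; 4 enters row 2 and ejects 3; 3 enters row 1 and ejects 2. So w(5) = 2. P is now [[1, 3], [4], [5]].
Step i=4: Q has 4 at row 3, column 1; remove 5 from row 3 of P and reverse-bump: 5 enters row 2 and ejects 4; 4 enters row 1 and ejects 3. So w(4) = 3. P is now [[1, 4], [5]].
Step i=3: Q has 3 at row 1, column 2; remove that cell from P, ejecting 4. So w(3) = 4. P is now [[1], [5]].
Step i=2: Q has 2 at row 2, column 1; remove 5 from row 2 of P and reverse-bump: 5 enters row 1 and ejects 1. So w(2) = 1. P is now [[5]].
Step i=1: Q has 1 at row 1, column 1; remove that cell from P, ejecting 5. So w(1) = 5. P is now [].

So w = 5 1 4 3 2.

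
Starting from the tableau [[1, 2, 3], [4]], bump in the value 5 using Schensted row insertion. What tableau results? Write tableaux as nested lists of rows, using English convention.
[[1, 2, 3, 5], [4]]

5 is larger than every entry of row 1, so it is appended to row 1. The new tableau is [[1, 2, 3, 5], [4]].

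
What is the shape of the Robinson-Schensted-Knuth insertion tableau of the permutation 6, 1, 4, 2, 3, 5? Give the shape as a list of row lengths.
Row-insert each entry into an empty tableau.

After inserting 6: P = [[6]].
After inserting 1: P = [[1], [6]].
After inserting 4: P = [[1, 4], [6]].
After inserting 2: P = [[1, 2], [4], [6]].
After inserting 3: P = [[1, 2, 3], [4], [6]].
After inserting 5: P = [[1, 2, 3, 5], [4], [6]].

The final insertion tableau P = [[1, 2, 3, 5], [4], [6]] has shape [4, 1, 1].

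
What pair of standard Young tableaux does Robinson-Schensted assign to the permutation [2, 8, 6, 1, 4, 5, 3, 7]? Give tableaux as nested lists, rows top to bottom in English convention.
P = [[1, 3, 5, 7], [2, 4], [6], [8]], Q = [[1, 2, 6, 8], [3, 5], [4], [7]]

Insert each entry of the permutation into P by Schensted row insertion, recording in Q the position of each new cell.

Insert 2: appended to row 1. P = [[2]].
Insert 8: appended to row 1. P = [[2, 8]].
Insert 6: 6 bumps 8 from row 1; 8 starts row 2. P = [[2, 6], [8]].
Insert 1: 1 bumps 2 from row 1; 2 bumps 8 from row 2; 8 starts row 3. P = [[1, 6], [2], [8]].
Insert 4: 4 bumps 6 from row 1; 6 appends to row 2. P = [[1, 4], [2, 6], [8]].
Insert 5: appended to row 1. P = [[1, 4, 5], [2, 6], [8]].
Insert 3: 3 bumps 4 from row 1; 4 bumps 6 from row 2; 6 bumps 8 from row 3; 8 starts row 4. P = [[1, 3, 5], [2, 4], [6], [8]].
Insert 7: appended to row 1. P = [[1, 3, 5, 7], [2, 4], [6], [8]].

So P = [[1, 3, 5, 7], [2, 4], [6], [8]], Q = [[1, 2, 6, 8], [3, 5], [4], [7]].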